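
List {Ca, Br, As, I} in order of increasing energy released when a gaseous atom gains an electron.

Adding an electron releases more energy for atoms nearer the top right (short of the noble gases).
Neither a single period nor a single group — weigh both effects.
As > Ca: both are in period 4; the period trend gives As the larger value.
I > As: period and group pull opposite ways; the across-period shift dominates (295 vs 78 kJ/mol).
Br > I: they share group 17; the group trend gives Br the larger value.
Approximate values (kJ/mol): Ca 2, As 78, Br 325, I 295.
So from lowest to highest: Ca < As < I < Br.

Ca, As, I, Br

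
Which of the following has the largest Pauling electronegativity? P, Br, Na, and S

Br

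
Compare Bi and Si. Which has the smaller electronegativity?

Si

Si is in period 3, group 14; Bi is in period 6, group 15.
Smaller atoms with higher effective nuclear charge are more electronegative.
These span different periods and groups, so the two trends combine.
Bi > Si: the two effects oppose for this pair; the across-period effect wins (2.02 vs 1.90).
Tabulated electronegativity (Pauling): Si 1.90, Bi 2.02.
So Si has the smaller electronegativity (Si < Bi).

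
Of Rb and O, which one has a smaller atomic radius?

O

Atomic radius shrinks across a period as nuclear charge pulls the same shell inward, and grows down a group as new shells are added.
Here both period and group differ, so the two effects have to be weighed against each other.
Rb > O: relative to O, both the across-period and down-group shifts push Rb's atomic radius up.
Tabulated atomic radius (pm): O 63, Rb 210.
So O has the smaller atomic radius (O < Rb).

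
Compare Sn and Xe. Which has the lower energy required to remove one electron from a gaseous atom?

Across a period the outer electron is held more tightly (higher IE₁); down a group it sits in a higher shell, more shielded, and comes off more easily.
All lie in period 5, so first ionization energy increases left to right.
So Sn has the lower energy required to remove one electron from a gaseous atom (Sn < Xe).

Sn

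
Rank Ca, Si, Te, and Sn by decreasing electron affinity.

Atoms with high Z_eff and room in the valence shell (especially the halogens) have the most exothermic electron affinities.
Here both period and group differ, so the two effects have to be weighed against each other.
Sn > Ca: period and group pull opposite ways; the across-period shift dominates (107 vs 2 kJ/mol).
Si > Sn: they share group 14; the group trend gives Si the larger value.
Te > Si: period and group pull opposite ways; the across-period shift dominates (190 vs 134 kJ/mol).
Approximate values (kJ/mol): Si 134, Ca 2, Sn 107, Te 190.
So from highest to lowest: Te > Si > Sn > Ca.

Te > Si > Sn > Ca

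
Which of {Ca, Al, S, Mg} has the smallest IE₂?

After 1 electron has been removed, what remains? Ca⁺ still has 1 valence electron; Al⁺ still has 2 valence electrons; S⁺ still has 5 valence electrons; Mg⁺ still has 1 valence electron.
All are still removing valence electrons, so compare the +1 ions as you would atoms: IE_2 generally rises across a period (higher Z_eff) and falls down a group (larger shell), subject to the usual subshell exceptions.
Valence configurations: Ca⁺ [Ar]4s¹, Al⁺ [Ne]3s², S⁺ [Ne]3s²3p³, Mg⁺ [Ne]3s¹.
Approximate IE_2 values (kJ/mol): Ca 1145, Al 1817, S 2252, Mg 1451.
Putting it together, IE_2: Ca < Mg < Al < S.

Ca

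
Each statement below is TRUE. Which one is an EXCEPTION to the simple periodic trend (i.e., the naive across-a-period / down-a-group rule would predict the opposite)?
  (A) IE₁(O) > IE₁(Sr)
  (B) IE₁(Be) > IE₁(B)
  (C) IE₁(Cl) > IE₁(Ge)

(B)

The general trend: first ionisation energy increases across a period and decreases down a group.
(A) O (period 2, group 16) vs Sr (period 5, group 2): the stated order agrees with the simple trend.
(B) Be (period 2, group 2) vs B (period 2, group 13): the stated order contradicts the simple trend.
(C) Cl (period 3, group 17) vs Ge (period 4, group 14): the stated order agrees with the simple trend.
The exception is (B): removing B's lone 2p electron is easier than breaking Be's filled 2s².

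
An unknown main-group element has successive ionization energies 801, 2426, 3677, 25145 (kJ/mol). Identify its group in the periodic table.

Look for the largest jump between consecutive ionization energies: IE4/IE3 ≈ 6.8, far larger than any earlier ratio.
That jump marks the point where a core electron is being removed. So the atom has 3 valence electrons.
A main-group element with 3 valence electrons is in group 13.

Group 13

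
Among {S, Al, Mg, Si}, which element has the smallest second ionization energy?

Mg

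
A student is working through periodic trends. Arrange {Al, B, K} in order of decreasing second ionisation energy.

IE_2 is the cost of taking one more electron from the +1 cation: Al⁺ still has 2 valence electrons; B⁺ still has 2 valence electrons; K⁺ is the bare [Ar] core.
Breaking into a closed-shell core is much more expensive than removing a leftover valence electron — K has the largest IE_2 here.
Valence configurations: Al⁺ [Ne]3s², B⁺ [He]2s².
Tabulated IE_2 (kJ/mol): Al 1817, B 2427, K 3052.
So the second ionization energies run Al < B < K.

K, B, Al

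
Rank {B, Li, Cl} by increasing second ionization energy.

IE_2 is the cost of taking one more electron from the +1 cation: B⁺ still has 2 valence electrons; Li⁺ is the bare [He] core; Cl⁺ still has 6 valence electrons.
Core electrons are held far more tightly than valence electrons, so Li tops the IE_2 order.
Valence configurations: B⁺ [He]2s², Cl⁺ [Ne]3s²3p⁴.
The numbers (kJ/mol): B 2427, Li 7298, Cl 2298.
Hence IE_2: Cl < B < Li.

Cl < B < Li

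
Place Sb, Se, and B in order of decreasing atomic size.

Sb > Se > B

B is in period 2, group 13; Se is in period 4, group 16; Sb is in period 5, group 15.
Across a period the added protons contract the valence shell; down a group each new principal shell makes the atom larger.
These span different periods and groups, so the two trends combine.
Se > B: period and group pull opposite ways; the down-group shift dominates (116 vs 85 pm).
Sb > Se: both effects reinforce here, so Sb is clearly the larger of the two.
For reference (pm): B 85, Se 116, Sb 140.
So from largest to smallest: Sb > Se > B.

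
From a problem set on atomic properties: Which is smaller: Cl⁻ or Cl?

Cl

Forming Cl⁻ adds 1 electron to Cl. More electron–electron repulsion in the same shell, with unchanged nuclear charge, lets the cloud expand.
An anion is larger than its parent atom: Cl⁻ > Cl.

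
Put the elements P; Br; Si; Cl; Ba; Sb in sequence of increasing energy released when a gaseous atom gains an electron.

Ba, P, Sb, Si, Br, Cl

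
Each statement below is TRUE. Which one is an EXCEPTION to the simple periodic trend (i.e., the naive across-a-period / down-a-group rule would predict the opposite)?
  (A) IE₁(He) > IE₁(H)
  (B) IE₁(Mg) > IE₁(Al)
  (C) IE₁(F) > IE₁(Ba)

(B)

The general trend: first ionisation energy increases across a period and decreases down a group.
(A) He (period 1, group 18) vs H (period 1, group 1): the stated order agrees with the simple trend.
(B) Mg (period 3, group 2) vs Al (period 3, group 13): the stated order contradicts the simple trend.
(C) F (period 2, group 17) vs Ba (period 6, group 2): the stated order agrees with the simple trend.
The exception is (B): Al's single 3p electron is easier to remove than one from Mg's filled 3s².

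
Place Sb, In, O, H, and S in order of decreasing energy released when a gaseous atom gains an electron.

S > O > Sb > H > In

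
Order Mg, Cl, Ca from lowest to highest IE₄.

IE_4 is the cost of taking one more electron from the +3 cation: Mg³⁺ is already 1 electron into the core; Cl³⁺ still has 4 valence electrons; Ca³⁺ is already 1 electron into the core.
Core electrons are held far more tightly than valence electrons, so Ca and Mg top the IE_4 order.
Tabulated IE_4 (kJ/mol): Mg 10543, Cl 5159, Ca 6491.
Overall IE_4 order: Cl < Ca < Mg.

Cl < Ca < Mg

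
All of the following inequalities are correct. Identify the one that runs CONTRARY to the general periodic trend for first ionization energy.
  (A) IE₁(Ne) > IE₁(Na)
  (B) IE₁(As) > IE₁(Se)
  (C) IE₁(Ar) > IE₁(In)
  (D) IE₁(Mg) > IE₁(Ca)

The general trend: first ionization energy increases across a period and decreases down a group.
(A) Ne (period 2, group 18) vs Na (period 3, group 1): the stated order agrees with the simple trend.
(B) As (period 4, group 15) vs Se (period 4, group 16): the stated order contradicts the simple trend.
(C) Ar (period 3, group 18) vs In (period 5, group 13): the stated order agrees with the simple trend.
(D) Mg (period 3, group 2) vs Ca (period 4, group 2): the stated order agrees with the simple trend.
The exception is (B): Se (4p⁴) ionizes more easily than half-filled As (4p³).

(B)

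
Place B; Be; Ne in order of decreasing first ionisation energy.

Ne, Be, B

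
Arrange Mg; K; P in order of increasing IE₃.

P < K < Mg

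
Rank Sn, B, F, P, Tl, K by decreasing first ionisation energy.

B is in period 2, group 13; F is in period 2, group 17; P is in period 3, group 15; K is in period 4, group 1; Sn is in period 5, group 14; Tl is in period 6, group 13.
Across a period the outer electron is held more tightly (higher IE₁); down a group it sits in a higher shell, more shielded, and comes off more easily.
Neither a single period nor a single group — weigh both effects.
Tl > K: period and group pull opposite ways; the across-period shift dominates (589 vs 419 kJ/mol).
Sn > Tl: both effects reinforce here, so Sn is clearly the higher of the two.
B > Sn: the two effects oppose for this pair; the down-group effect wins (801 vs 709 kJ/mol).
P > B: the two effects oppose for this pair; the across-period effect wins (1012 vs 801 kJ/mol).
F > P: relative to P, both the across-period and down-group shifts push F's first ionization energy up.
Approximate values (kJ/mol): B 801, F 1681, P 1012, K 419, Sn 709, Tl 589.
So from highest to lowest: F > P > B > Sn > Tl > K.

F > P > B > Sn > Tl > K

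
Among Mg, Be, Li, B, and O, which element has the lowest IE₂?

IE_2 is the cost of taking one more electron from the +1 cation: Mg⁺ still has 1 valence electron; Be⁺ still has 1 valence electron; Li⁺ is the bare [He] core; B⁺ still has 2 valence electrons; O⁺ still has 5 valence electrons.
Pulling an electron out of a noble-gas core costs far more than removing a remaining valence electron, so Li sits at the high end of IE_2.
Valence configurations: Mg⁺ [Ne]3s¹, Be⁺ [He]2s¹, B⁺ [He]2s², O⁺ [He]2s²2p³.
Approximate IE_2 values (kJ/mol): Mg 1451, Be 1757, Li 7298, B 2427, O 3388.
So the second ionization energies run Mg < Be < B < O < Li.

Mg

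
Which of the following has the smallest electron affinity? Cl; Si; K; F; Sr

Sr

F is in period 2, group 17; Si is in period 3, group 14; Cl is in period 3, group 17; K is in period 4, group 1; Sr is in period 5, group 2.
Atoms with high Z_eff and room in the valence shell (especially the halogens) have the most exothermic electron affinities.
Here both period and group differ, so the two effects have to be weighed against each other.
K > Sr: the two effects oppose for this pair; the down-group effect wins (48 vs 5 kJ/mol).
Si > K: both effects reinforce here, so Si is clearly the higher of the two.
F > Si: relative to Si, both the across-period and down-group shifts push F's electron affinity up.
Cl > F: this pair runs against the simple trend — see the exception note.
Note the exception: Cl has a higher electron affinity than F, contrary to the simple trend — F's small 2p subshell makes the incoming electron feel strong e⁻–e⁻ repulsion, so Cl actually releases more energy on gaining an electron.
Tabulated electron affinity (kJ/mol): F 328, Si 134, Cl 349, K 48, Sr 5.
The smallest electron affinity among these belongs to Sr.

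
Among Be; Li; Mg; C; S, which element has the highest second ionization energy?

Li

The second ionization energy removes an electron from the +1 ion. For each element: Be⁺ still has 1 valence electron; Li⁺ is the bare [He] core; Mg⁺ still has 1 valence electron; C⁺ still has 3 valence electrons; S⁺ still has 5 valence electrons.
Breaking into a closed-shell core is much more expensive than removing a leftover valence electron — Li has the largest IE_2 here.
Valence configurations: Be⁺ [He]2s¹, Mg⁺ [Ne]3s¹, C⁺ [He]2s²2p¹, S⁺ [Ne]3s²3p³.
Approximate IE_2 values (kJ/mol): Be 1757, Li 7298, Mg 1451, C 2353, S 2252.
Overall IE_2 order: Mg < Be < S < C < Li.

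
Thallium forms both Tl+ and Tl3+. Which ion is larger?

Tl+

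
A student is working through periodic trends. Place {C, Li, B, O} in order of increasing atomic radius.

O, C, B, Li

Li is in period 2, group 1; B is in period 2, group 13; C is in period 2, group 14; O is in period 2, group 16.
Atomic radius shrinks across a period as nuclear charge pulls the same shell inward, and grows down a group as new shells are added.
All lie in period 2, so atomic radius increases right to left.
So from smallest to largest: O < C < B < Li.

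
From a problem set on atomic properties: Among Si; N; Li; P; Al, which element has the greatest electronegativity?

Li is in period 2, group 1; N is in period 2, group 15; Al is in period 3, group 13; Si is in period 3, group 14; P is in period 3, group 15.
EN rises left→right (higher Z_eff, smaller atoms) and falls top→bottom (larger, more shielded atoms).
Neither a single period nor a single group — weigh both effects.
Al > Li: period and group pull opposite ways; the across-period shift dominates (1.61 vs 0.98).
Si > Al: both are in period 3; the period trend gives Si the larger value.
P > Si: both are in period 3; the period trend gives P the larger value.
N > P: they share group 15; the group trend gives N the larger value.
For reference (Pauling): Li 0.98, N 3.04, Al 1.61, Si 1.90, P 2.19.
The greatest electronegativity among these belongs to N.

N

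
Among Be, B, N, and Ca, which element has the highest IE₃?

Be

After 2 electrons have been removed, what remains? Be²⁺ is the bare [He] core; B²⁺ still has 1 valence electron; N²⁺ still has 3 valence electrons; Ca²⁺ is the bare [Ar] core.
Pulling an electron out of a noble-gas core costs far more than removing a remaining valence electron, so Ca and Be sit at the high end of IE_3.
Valence configurations: B²⁺ [He]2s¹, N²⁺ [He]2s²2p¹.
Approximate IE_3 values (kJ/mol): Be 14849, B 3660, N 4578, Ca 4912.
Hence IE_3: B < N < Ca < Be.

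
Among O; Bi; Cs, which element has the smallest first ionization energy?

Cs

O is in period 2, group 16; Cs is in period 6, group 1; Bi is in period 6, group 15.
IE₁ increases left→right with effective nuclear charge and decreases top→bottom as the valence shell moves farther out.
These span different periods and groups, so the two trends combine.
Bi > Cs: Bi lies to the right of Cs in period 6, so the across-period effect alone puts Bi higher.
O > Bi: both effects reinforce here, so O is clearly the higher of the two.
For reference (kJ/mol): O 1314, Cs 376, Bi 703.
The smallest first ionization energy among these belongs to Cs.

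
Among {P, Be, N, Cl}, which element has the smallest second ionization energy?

Be

Consider each +1 ion: P⁺ still has 4 valence electrons; Be⁺ still has 1 valence electron; N⁺ still has 4 valence electrons; Cl⁺ still has 6 valence electrons.
All are still removing valence electrons, so compare the +1 ions as you would atoms: IE_2 generally rises across a period (higher Z_eff) and falls down a group (larger shell), subject to the usual subshell exceptions.
Valence configurations: P⁺ [Ne]3s²3p², Be⁺ [He]2s¹, N⁺ [He]2s²2p², Cl⁺ [Ne]3s²3p⁴.
Approximate IE_2 values (kJ/mol): P 1907, Be 1757, N 2856, Cl 2298.
So the second ionization energies run Be < P < Cl < N.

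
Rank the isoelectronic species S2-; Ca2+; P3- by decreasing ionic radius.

P3- > S2- > Ca2+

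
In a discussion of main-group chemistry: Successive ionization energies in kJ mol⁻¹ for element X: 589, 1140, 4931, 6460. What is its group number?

Look for the largest jump between consecutive ionization energies: IE3/IE2 ≈ 4.3, far larger than any earlier ratio.
That jump marks the point where a core electron is being removed. So the atom has 2 valence electrons.
A main-group element with 2 valence electrons is in group 2.

Group 2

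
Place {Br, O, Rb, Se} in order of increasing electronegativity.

EN rises left→right (higher Z_eff, smaller atoms) and falls top→bottom (larger, more shielded atoms).
Here both period and group differ, so the two effects have to be weighed against each other.
Se > Rb: both effects reinforce here, so Se is clearly the higher of the two.
Br > Se: both are in period 4; the period trend gives Br the larger value.
O > Br: period and group pull opposite ways; the down-group shift dominates (3.44 vs 2.96).
Approximate values (Pauling): O 3.44, Se 2.55, Br 2.96, Rb 0.82.
So from lowest to highest: Rb < Se < Br < O.

Rb < Se < Br < O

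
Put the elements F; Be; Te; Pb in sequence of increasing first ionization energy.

Be is in period 2, group 2; F is in period 2, group 17; Te is in period 5, group 16; Pb is in period 6, group 14.
First ionization energy rises across a period (greater Z_eff holds electrons more tightly) and falls down a group (valence electrons are farther from the nucleus).
Neither a single period nor a single group — weigh both effects.
Te > Pb: both effects reinforce here, so Te is clearly the higher of the two.
Be > Te: period and group pull opposite ways; the down-group shift dominates (900 vs 869 kJ/mol).
F > Be: both are in period 2; the period trend gives F the larger value.
For reference (kJ/mol): Be 900, F 1681, Te 869, Pb 716.
So from lowest to highest: Pb < Te < Be < F.

Pb, Te, Be, F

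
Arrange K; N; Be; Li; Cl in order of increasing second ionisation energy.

The second ionization energy removes an electron from the +1 ion. For each element: K⁺ is the bare [Ar] core; N⁺ still has 4 valence electrons; Be⁺ still has 1 valence electron; Li⁺ is the bare [He] core; Cl⁺ still has 6 valence electrons.
Core electrons are held far more tightly than valence electrons, so K and Li top the IE_2 order.
Valence configurations: N⁺ [He]2s²2p², Be⁺ [He]2s¹, Cl⁺ [Ne]3s²3p⁴.
Tabulated IE_2 (kJ/mol): K 3052, N 2856, Be 1757, Li 7298, Cl 2298.
Putting it together, IE_2: Be < Cl < N < K < Li.

Be < Cl < N < K < Li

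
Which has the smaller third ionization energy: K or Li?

K

IE_3 is the cost of taking one more electron from the +2 cation: K²⁺ is already 1 electron into the core; Li²⁺ is already 1 electron into the core.
All of these are removing an electron from a noble-gas core or deeper; the smaller core (lower principal quantum number) is held far more tightly, and within a period the higher nuclear charge binds the same core more tightly.
Approximate IE_3 values (kJ/mol): K 4420, Li 11815.
Overall IE_3 order: K < Li.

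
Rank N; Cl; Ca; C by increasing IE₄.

Cl < C < Ca < N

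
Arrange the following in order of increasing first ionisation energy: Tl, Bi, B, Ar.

Tl < Bi < B < Ar

B is in period 2, group 13; Ar is in period 3, group 18; Tl is in period 6, group 13; Bi is in period 6, group 15.
First ionization energy rises across a period (greater Z_eff holds electrons more tightly) and falls down a group (valence electrons are farther from the nucleus).
These span different periods and groups, so the two trends combine.
Bi > Tl: Bi lies to the right of Tl in period 6, so the across-period effect alone puts Bi higher.
B > Bi: the two effects oppose for this pair; the down-group effect wins (801 vs 703 kJ/mol).
Ar > B: period and group pull opposite ways; the across-period shift dominates (1521 vs 801 kJ/mol).
Tabulated first ionization energy (kJ/mol): B 801, Ar 1521, Tl 589, Bi 703.
So from lowest to highest: Tl < Bi < B < Ar.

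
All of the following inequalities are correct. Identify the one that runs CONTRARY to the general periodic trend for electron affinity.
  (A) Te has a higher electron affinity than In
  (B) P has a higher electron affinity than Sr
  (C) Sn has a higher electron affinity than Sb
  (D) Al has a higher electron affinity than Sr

(C)

The general trend: electron affinity increases across a period and decreases down a group.
(A) Te (period 5, group 16) vs In (period 5, group 13): the stated order agrees with the simple trend.
(B) P (period 3, group 15) vs Sr (period 5, group 2): the stated order agrees with the simple trend.
(C) Sn (period 5, group 14) vs Sb (period 5, group 15): the stated order contradicts the simple trend.
(D) Al (period 3, group 13) vs Sr (period 5, group 2): the stated order agrees with the simple trend.
The exception is (C): adding an electron to Sb's half-filled 5p³ is unfavourable, so Sn has the more exothermic EA.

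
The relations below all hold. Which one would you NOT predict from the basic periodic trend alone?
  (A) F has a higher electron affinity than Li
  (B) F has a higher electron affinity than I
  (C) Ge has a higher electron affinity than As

(C)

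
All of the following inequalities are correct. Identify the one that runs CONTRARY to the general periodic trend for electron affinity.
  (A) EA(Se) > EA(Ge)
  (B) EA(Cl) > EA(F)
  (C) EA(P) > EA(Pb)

(B)

The general trend: electron affinity increases across a period and decreases down a group.
(A) Se (period 4, group 16) vs Ge (period 4, group 14): the stated order agrees with the simple trend.
(B) Cl (period 3, group 17) vs F (period 2, group 17): the stated order contradicts the simple trend.
(C) P (period 3, group 15) vs Pb (period 6, group 14): the stated order agrees with the simple trend.
The exception is (B): F's small 2p subshell makes the incoming electron feel strong e⁻–e⁻ repulsion, so Cl actually releases more energy on gaining an electron.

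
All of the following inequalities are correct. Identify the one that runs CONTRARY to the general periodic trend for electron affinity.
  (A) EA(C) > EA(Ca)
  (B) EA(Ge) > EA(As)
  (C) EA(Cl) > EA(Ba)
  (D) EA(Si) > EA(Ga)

The general trend: electron affinity increases across a period and decreases down a group.
(A) C (period 2, group 14) vs Ca (period 4, group 2): the stated order agrees with the simple trend.
(B) Ge (period 4, group 14) vs As (period 4, group 15): the stated order contradicts the simple trend.
(C) Cl (period 3, group 17) vs Ba (period 6, group 2): the stated order agrees with the simple trend.
(D) Si (period 3, group 14) vs Ga (period 4, group 13): the stated order agrees with the simple trend.
The exception is (B): adding an electron to As's half-filled 4p³ is unfavourable, so Ge (4p²) has the more exothermic EA.

(B)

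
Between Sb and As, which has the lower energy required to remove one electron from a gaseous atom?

Sb

IE₁ increases left→right with effective nuclear charge and decreases top→bottom as the valence shell moves farther out.
All are in group 15, so first ionization energy increases up the group.
So Sb has the lower energy required to remove one electron from a gaseous atom (Sb < As).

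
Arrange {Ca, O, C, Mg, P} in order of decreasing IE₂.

After 1 electron has been removed, what remains? Ca⁺ still has 1 valence electron; O⁺ still has 5 valence electrons; C⁺ still has 3 valence electrons; Mg⁺ still has 1 valence electron; P⁺ still has 4 valence electrons.
All are still removing valence electrons, so compare the +1 ions as you would atoms: IE_2 generally rises across a period (higher Z_eff) and falls down a group (larger shell), subject to the usual subshell exceptions.
Valence configurations: Ca⁺ [Ar]4s¹, O⁺ [He]2s²2p³, C⁺ [He]2s²2p¹, Mg⁺ [Ne]3s¹, P⁺ [Ne]3s²3p².
Approximate IE_2 values (kJ/mol): Ca 1145, O 3388, C 2353, Mg 1451, P 1907.
So the second ionization energies run Ca < Mg < P < C < O.

O > C > P > Mg > Ca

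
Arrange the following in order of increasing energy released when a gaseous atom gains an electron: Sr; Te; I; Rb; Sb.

EA tends to increase across a period and decrease down a group, though the pattern is less regular than for IE or radius.
All lie in period 5; the across-period trend (electron affinity increases left to right) applies, with the exception below.
Note the exception: Rb has a higher electron affinity than Sr, contrary to the simple trend — adding an electron to Sr (ns²) has to open a new, higher-energy np subshell, which is unfavourable.
For reference (kJ/mol): Rb 47, Sr 5, Sb 103, Te 190, I 295.
So from lowest to highest: Sr < Rb < Sb < Te < I.

Sr, Rb, Sb, Te, I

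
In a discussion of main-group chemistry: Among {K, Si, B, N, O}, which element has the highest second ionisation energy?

O

After 1 electron has been removed, what remains? K⁺ is the bare [Ar] core; Si⁺ still has 3 valence electrons; B⁺ still has 2 valence electrons; N⁺ still has 4 valence electrons; O⁺ still has 5 valence electrons.
Usually core removal costs more than valence removal, but here the competition is close: a tightly held n=2 valence electron can cost more to remove than an n=3 core electron, so the actual values have to decide it.
Valence configurations: Si⁺ [Ne]3s²3p¹, B⁺ [He]2s², N⁺ [He]2s²2p², O⁺ [He]2s²2p³.
Approximate IE_2 values (kJ/mol): K 3052, Si 1577, B 2427, N 2856, O 3388.
Hence IE_2: Si < B < N < K < O.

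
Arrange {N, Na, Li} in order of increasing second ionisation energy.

IE_2 is the cost of taking one more electron from the +1 cation: N⁺ still has 4 valence electrons; Na⁺ is the bare [Ne] core; Li⁺ is the bare [He] core.
Breaking into a closed-shell core is much more expensive than removing a leftover valence electron — Na and Li have the largest IE_2 here.
Approximate IE_2 values (kJ/mol): N 2856, Na 4562, Li 7298.
So the second ionization energies run N < Na < Li.

N < Na < Li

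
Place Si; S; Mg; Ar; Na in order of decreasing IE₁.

Na is in period 3, group 1; Mg is in period 3, group 2; Si is in period 3, group 14; S is in period 3, group 16; Ar is in period 3, group 18.
Across a period the outer electron is held more tightly (higher IE₁); down a group it sits in a higher shell, more shielded, and comes off more easily.
All lie in period 3, so first ionization energy increases left to right.
So from highest to lowest: Ar > S > Si > Mg > Na.

Ar, S, Si, Mg, Na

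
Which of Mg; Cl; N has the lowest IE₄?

Cl

Consider each +3 ion: Mg³⁺ is already 1 electron into the core; Cl³⁺ still has 4 valence electrons; N³⁺ still has 2 valence electrons.
Core electrons are held far more tightly than valence electrons, so Mg tops the IE_4 order.
Valence configurations: Cl³⁺ [Ne]3s²3p², N³⁺ [He]2s².
Approximate IE_4 values (kJ/mol): Mg 10543, Cl 5159, N 7475.
Putting it together, IE_4: Cl < N < Mg.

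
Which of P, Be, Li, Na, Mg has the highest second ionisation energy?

Consider each +1 ion: P⁺ still has 4 valence electrons; Be⁺ still has 1 valence electron; Li⁺ is the bare [He] core; Na⁺ is the bare [Ne] core; Mg⁺ still has 1 valence electron.
Core electrons are held far more tightly than valence electrons, so Na and Li top the IE_2 order.
Valence configurations: P⁺ [Ne]3s²3p², Be⁺ [He]2s¹, Mg⁺ [Ne]3s¹.
Approximate IE_2 values (kJ/mol): P 1907, Be 1757, Li 7298, Na 4562, Mg 1451.
Overall IE_2 order: Mg < Be < P < Na < Li.

Li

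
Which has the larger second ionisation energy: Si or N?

After 1 electron has been removed, what remains? Si⁺ still has 3 valence electrons; N⁺ still has 4 valence electrons.
All are still removing valence electrons, so compare the +1 ions as you would atoms: IE_2 generally rises across a period (higher Z_eff) and falls down a group (larger shell), subject to the usual subshell exceptions.
Valence configurations: Si⁺ [Ne]3s²3p¹, N⁺ [He]2s²2p².
Approximate IE_2 values (kJ/mol): Si 1577, N 2856.
Overall IE_2 order: Si < N.

N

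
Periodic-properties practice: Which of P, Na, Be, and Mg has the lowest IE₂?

Mg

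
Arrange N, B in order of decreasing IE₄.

B > N

Consider each +3 ion: N³⁺ still has 2 valence electrons; B³⁺ is the bare [He] core.
Pulling an electron out of a noble-gas core costs far more than removing a remaining valence electron, so B sits at the high end of IE_4.
Tabulated IE_4 (kJ/mol): N 7475, B 25026.
Putting it together, IE_4: N < B.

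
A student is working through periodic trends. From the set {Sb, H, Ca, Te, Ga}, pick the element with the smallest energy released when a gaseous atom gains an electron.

Ca

EA tends to increase across a period and decrease down a group, though the pattern is less regular than for IE or radius.
These span different periods and groups, so the two trends combine.
Ga > Ca: Ga lies to the right of Ca in period 4, so the across-period effect alone puts Ga higher.
H > Ga: period and group pull opposite ways; the down-group shift dominates (73 vs 29 kJ/mol).
Sb > H: the two effects oppose for this pair; the across-period effect wins (103 vs 73 kJ/mol).
Te > Sb: both are in period 5; the period trend gives Te the larger value.
Approximate values (kJ/mol): H 73, Ca 2, Ga 29, Sb 103, Te 190.
The smallest energy released when a gaseous atom gains an electron among these belongs to Ca.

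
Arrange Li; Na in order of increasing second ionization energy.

Na < Li

After 1 electron has been removed, what remains? Li⁺ is the bare [He] core; Na⁺ is the bare [Ne] core.
All of these are removing an electron from a noble-gas core or deeper; the smaller core (lower principal quantum number) is held far more tightly, and within a period the higher nuclear charge binds the same core more tightly.
Tabulated IE_2 (kJ/mol): Li 7298, Na 4562.
Overall IE_2 order: Na < Li.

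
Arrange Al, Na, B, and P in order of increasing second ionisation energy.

The second ionization energy removes an electron from the +1 ion. For each element: Al⁺ still has 2 valence electrons; Na⁺ is the bare [Ne] core; B⁺ still has 2 valence electrons; P⁺ still has 4 valence electrons.
Core electrons are held far more tightly than valence electrons, so Na tops the IE_2 order.
Valence configurations: Al⁺ [Ne]3s², B⁺ [He]2s², P⁺ [Ne]3s²3p².
The numbers (kJ/mol): Al 1817, Na 4562, B 2427, P 1907.
Hence IE_2: Al < P < B < Na.

Al < P < B < Na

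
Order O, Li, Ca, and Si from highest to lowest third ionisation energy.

After 2 electrons have been removed, what remains? O²⁺ still has 4 valence electrons; Li²⁺ is already 1 electron into the core; Ca²⁺ is the bare [Ar] core; Si²⁺ still has 2 valence electrons.
Usually core removal costs more than valence removal, but here the competition is close: a tightly held n=2 valence electron can cost more to remove than an n=3 core electron, so the actual values have to decide it.
Valence configurations: O²⁺ [He]2s²2p², Si²⁺ [Ne]3s².
Approximate IE_3 values (kJ/mol): O 5300, Li 11815, Ca 4912, Si 3232.
So the third ionization energies run Si < Ca < O < Li.

Li > O > Ca > Si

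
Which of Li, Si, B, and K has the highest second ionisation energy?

The second ionization energy removes an electron from the +1 ion. For each element: Li⁺ is the bare [He] core; Si⁺ still has 3 valence electrons; B⁺ still has 2 valence electrons; K⁺ is the bare [Ar] core.
Breaking into a closed-shell core is much more expensive than removing a leftover valence electron — K and Li have the largest IE_2 here.
Valence configurations: Si⁺ [Ne]3s²3p¹, B⁺ [He]2s².
Approximate IE_2 values (kJ/mol): Li 7298, Si 1577, B 2427, K 3052.
Hence IE_2: Si < B < K < Li.

Li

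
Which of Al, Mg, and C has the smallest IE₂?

Mg

Consider each +1 ion: Al⁺ still has 2 valence electrons; Mg⁺ still has 1 valence electron; C⁺ still has 3 valence electrons.
All are still removing valence electrons, so compare the +1 ions as you would atoms: IE_2 generally rises across a period (higher Z_eff) and falls down a group (larger shell), subject to the usual subshell exceptions.
Valence configurations: Al⁺ [Ne]3s², Mg⁺ [Ne]3s¹, C⁺ [He]2s²2p¹.
Tabulated IE_2 (kJ/mol): Al 1817, Mg 1451, C 2353.
Putting it together, IE_2: Mg < Al < C.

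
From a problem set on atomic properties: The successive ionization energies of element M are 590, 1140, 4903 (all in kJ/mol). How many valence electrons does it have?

2

Look for the largest jump between consecutive ionization energies: IE3/IE2 ≈ 4.3, far larger than any earlier ratio.
That jump marks the point where a core electron is being removed. So the atom has 2 valence electrons.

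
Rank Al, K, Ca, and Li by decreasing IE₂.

The second ionization energy removes an electron from the +1 ion. For each element: Al⁺ still has 2 valence electrons; K⁺ is the bare [Ar] core; Ca⁺ still has 1 valence electron; Li⁺ is the bare [He] core.
Core electrons are held far more tightly than valence electrons, so K and Li top the IE_2 order.
Valence configurations: Al⁺ [Ne]3s², Ca⁺ [Ar]4s¹.
Tabulated IE_2 (kJ/mol): Al 1817, K 3052, Ca 1145, Li 7298.
Hence IE_2: Ca < Al < K < Li.

Li > K > Al > Ca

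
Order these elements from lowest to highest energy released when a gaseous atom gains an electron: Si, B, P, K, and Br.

B is in period 2, group 13; Si is in period 3, group 14; P is in period 3, group 15; K is in period 4, group 1; Br is in period 4, group 17.
Adding an electron releases more energy for atoms nearer the top right (short of the noble gases).
Neither a single period nor a single group — weigh both effects.
K > B: this pair runs against the simple trend — see the exception note.
P > K: both effects reinforce here, so P is clearly the higher of the two.
Si > P: this pair runs against the simple trend — see the exception note.
Br > Si: period and group pull opposite ways; the across-period shift dominates (325 vs 134 kJ/mol).
Note the exception: K has a higher electron affinity than B, contrary to the simple trend — B's ns²np¹ configuration gives only a small electron affinity — the sparsely filled np subshell binds an added electron weakly.
Note the exception: Si has a higher electron affinity than P, contrary to the simple trend — adding an electron to P's half-filled 3p³ is unfavourable, so Si (3p²) has the more exothermic EA.
Tabulated electron affinity (kJ/mol): B 27, Si 134, P 72, K 48, Br 325.
So from lowest to highest: B < K < P < Si < Br.

B < K < P < Si < Br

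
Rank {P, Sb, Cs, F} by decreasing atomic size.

Cs > Sb > P > F

F is in period 2, group 17; P is in period 3, group 15; Sb is in period 5, group 15; Cs is in period 6, group 1.
Across a period the added protons contract the valence shell; down a group each new principal shell makes the atom larger.
Here both period and group differ, so the two effects have to be weighed against each other.
P > F: both effects reinforce here, so P is clearly the larger of the two.
Sb > P: Sb sits below P in group 15, so the down-group effect alone puts Sb larger.
Cs > Sb: both effects reinforce here, so Cs is clearly the larger of the two.
Approximate values (pm): F 64, P 111, Sb 140, Cs 232.
So from largest to smallest: Cs > Sb > P > F.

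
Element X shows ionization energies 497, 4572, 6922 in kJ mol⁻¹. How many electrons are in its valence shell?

Look for the largest jump between consecutive ionization energies: IE2/IE1 ≈ 9.2, far larger than any earlier ratio.
That jump marks the point where a core electron is being removed. So the atom has 1 valence electron.

1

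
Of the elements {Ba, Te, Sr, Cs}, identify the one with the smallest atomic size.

Te

Moving right in a period, electrons are added to the same shell under a stronger nuclear pull, so atoms get smaller; moving down, a new shell is opened and atoms get larger.
Neither a single period nor a single group — weigh both effects.
Sr > Te: both are in period 5; the period trend gives Sr the larger value.
Ba > Sr: they share group 2; the group trend gives Ba the larger value.
Cs > Ba: Cs lies to the left of Ba in period 6, so the across-period effect alone puts Cs larger.
Tabulated atomic radius (pm): Sr 185, Te 136, Cs 232, Ba 196.
The smallest atomic size among these belongs to Te.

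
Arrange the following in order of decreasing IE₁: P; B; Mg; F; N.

F, N, P, B, Mg

B is in period 2, group 13; N is in period 2, group 15; F is in period 2, group 17; Mg is in period 3, group 2; P is in period 3, group 15.
First ionization energy rises across a period (greater Z_eff holds electrons more tightly) and falls down a group (valence electrons are farther from the nucleus).
Neither a single period nor a single group — weigh both effects.
B > Mg: relative to Mg, both the across-period and down-group shifts push B's first ionization energy up.
P > B: period and group pull opposite ways; the across-period shift dominates (1012 vs 801 kJ/mol).
N > P: they share group 15; the group trend gives N the larger value.
F > N: F lies to the right of N in period 2, so the across-period effect alone puts F higher.
Approximate values (kJ/mol): B 801, N 1402, F 1681, Mg 738, P 1012.
So from highest to lowest: F > N > P > B > Mg.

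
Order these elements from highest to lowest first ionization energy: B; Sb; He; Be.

He is in period 1, group 18; Be is in period 2, group 2; B is in period 2, group 13; Sb is in period 5, group 15.
IE₁ increases left→right with effective nuclear charge and decreases top→bottom as the valence shell moves farther out.
Neither a single period nor a single group — weigh both effects.
Sb > B: period and group pull opposite ways; the across-period shift dominates (831 vs 801 kJ/mol).
Be > Sb: period and group pull opposite ways; the down-group shift dominates (900 vs 831 kJ/mol).
He > Be: both effects reinforce here, so He is clearly the higher of the two.
Note the exception: Be has a higher first ionization energy than B, contrary to the simple trend — removing B's lone 2p electron is easier than breaking Be's filled 2s².
Tabulated first ionization energy (kJ/mol): He 2372, Be 900, B 801, Sb 831.
So from highest to lowest: He > Be > Sb > B.

He, Be, Sb, B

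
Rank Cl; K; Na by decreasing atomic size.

Moving right in a period, electrons are added to the same shell under a stronger nuclear pull, so atoms get smaller; moving down, a new shell is opened and atoms get larger.
Neither a single period nor a single group — weigh both effects.
Na > Cl: both are in period 3; the period trend gives Na the larger value.
K > Na: K sits below Na in group 1, so the down-group effect alone puts K larger.
Approximate values (pm): Na 155, Cl 99, K 196.
So from largest to smallest: K > Na > Cl.

K > Na > Cl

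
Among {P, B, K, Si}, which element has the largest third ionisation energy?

K

IE_3 is the cost of taking one more electron from the +2 cation: P²⁺ still has 3 valence electrons; B²⁺ still has 1 valence electron; K²⁺ is already 1 electron into the core; Si²⁺ still has 2 valence electrons.
Core electrons are held far more tightly than valence electrons, so K tops the IE_3 order.
Valence configurations: P²⁺ [Ne]3s²3p¹, B²⁺ [He]2s¹, Si²⁺ [Ne]3s².
P²⁺ loses a lone 3p electron whereas Si²⁺ must break into a filled 3s² pair, so IE_3(Si) > IE_3(P) even though P has the higher nuclear charge.
Tabulated IE_3 (kJ/mol): P 2914, B 3660, K 4420, Si 3232.
So the third ionization energies run P < Si < B < K.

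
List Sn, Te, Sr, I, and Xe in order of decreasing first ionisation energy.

Xe > I > Te > Sn > Sr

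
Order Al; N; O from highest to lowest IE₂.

The second ionization energy removes an electron from the +1 ion. For each element: Al⁺ still has 2 valence electrons; N⁺ still has 4 valence electrons; O⁺ still has 5 valence electrons.
All are still removing valence electrons, so compare the +1 ions as you would atoms: IE_2 generally rises across a period (higher Z_eff) and falls down a group (larger shell), subject to the usual subshell exceptions.
Valence configurations: Al⁺ [Ne]3s², N⁺ [He]2s²2p², O⁺ [He]2s²2p³.
Approximate IE_2 values (kJ/mol): Al 1817, N 2856, O 3388.
Hence IE_2: Al < N < O.

O > N > Al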